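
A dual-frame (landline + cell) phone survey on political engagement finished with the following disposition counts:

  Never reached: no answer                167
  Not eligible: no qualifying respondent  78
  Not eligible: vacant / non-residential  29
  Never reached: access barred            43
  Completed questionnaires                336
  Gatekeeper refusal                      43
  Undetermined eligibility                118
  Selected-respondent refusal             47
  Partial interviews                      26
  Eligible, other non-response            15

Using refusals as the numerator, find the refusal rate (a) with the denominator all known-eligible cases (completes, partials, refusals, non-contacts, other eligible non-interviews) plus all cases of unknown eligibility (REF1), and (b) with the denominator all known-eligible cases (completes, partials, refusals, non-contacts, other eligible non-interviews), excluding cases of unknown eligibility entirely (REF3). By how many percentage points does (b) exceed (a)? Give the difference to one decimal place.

Refusal or break-off = 43 + 47 = 90
Non-contacts = 167 + 43 = 210
Screened out, ineligible = 78 + 29 = 107
Numerator: 90
Denominator: 336 + 26 + 90 + 210 + 15 + 118 = 795
REF1 = 90 / 795 = 0.1132
Denominator: 336 + 26 + 90 + 210 + 15 = 677
REF3 = 90 / 677 = 0.1329
Difference = 13.29 − 11.32 = 1.97 percentage points

2.0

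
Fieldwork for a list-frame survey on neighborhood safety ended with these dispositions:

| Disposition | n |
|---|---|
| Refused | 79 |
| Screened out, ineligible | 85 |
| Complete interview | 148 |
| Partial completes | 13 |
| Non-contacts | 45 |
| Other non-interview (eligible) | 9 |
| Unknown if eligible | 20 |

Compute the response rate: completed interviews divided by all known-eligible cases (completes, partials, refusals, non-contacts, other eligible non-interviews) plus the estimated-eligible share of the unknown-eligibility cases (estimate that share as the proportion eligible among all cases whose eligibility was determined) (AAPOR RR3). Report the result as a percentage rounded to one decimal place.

Top: 148
Determined eligible: 148 + 13 + 79 + 45 + 9 = 294
e = 294 / (294 + 85) = 294 / 379 = 0.7757
e × U: 0.7757 × 20 = 15.51
Base: 294 + 15.51 = 309.51
RR3 = 148 / 309.51 = 0.4782

47.8%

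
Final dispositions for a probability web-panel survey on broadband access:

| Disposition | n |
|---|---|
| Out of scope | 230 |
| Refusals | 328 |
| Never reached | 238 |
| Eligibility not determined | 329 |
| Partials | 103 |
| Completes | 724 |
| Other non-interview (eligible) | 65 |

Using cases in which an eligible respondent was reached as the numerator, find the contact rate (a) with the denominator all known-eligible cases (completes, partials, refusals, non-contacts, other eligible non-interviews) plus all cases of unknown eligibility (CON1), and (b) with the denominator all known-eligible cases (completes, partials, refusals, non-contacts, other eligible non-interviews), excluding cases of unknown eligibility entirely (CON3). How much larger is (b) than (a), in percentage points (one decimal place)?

15.4

Top = 724 + 103 + 328 + 65 = 1220
Denominator = 724 + 103 + 328 + 238 + 65 + 329 = 1787
CON1 = 1220 / 1787 = 0.6827
Denominator = 724 + 103 + 328 + 238 + 65 = 1458
CON3 = 1220 / 1458 = 0.8368
Difference = 83.68 − 68.27 = 15.41 percentage points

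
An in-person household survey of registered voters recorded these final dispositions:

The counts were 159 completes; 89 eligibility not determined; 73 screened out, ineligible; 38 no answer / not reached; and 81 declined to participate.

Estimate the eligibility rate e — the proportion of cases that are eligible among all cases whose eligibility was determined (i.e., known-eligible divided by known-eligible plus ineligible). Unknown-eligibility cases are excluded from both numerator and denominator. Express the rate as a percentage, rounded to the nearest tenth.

Determined eligible = 159 + 81 + 38 = 278
e = 278 / (278 + 73) = 278 / 351 = 0.7920

79.2%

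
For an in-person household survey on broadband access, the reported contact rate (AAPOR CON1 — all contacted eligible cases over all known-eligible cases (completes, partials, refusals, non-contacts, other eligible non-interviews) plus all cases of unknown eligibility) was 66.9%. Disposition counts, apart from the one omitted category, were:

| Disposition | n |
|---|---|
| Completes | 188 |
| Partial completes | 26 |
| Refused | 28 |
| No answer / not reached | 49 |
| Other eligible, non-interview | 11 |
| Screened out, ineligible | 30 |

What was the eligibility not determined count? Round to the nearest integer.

76

Numerator = 188 + 26 + 28 + 11 = 253
CON1 = 253 / D = 0.669
D = 253 / 0.669 = 378.2
Rest of base = 302
eligibility not determined = 378.2 − 302 ≈ 76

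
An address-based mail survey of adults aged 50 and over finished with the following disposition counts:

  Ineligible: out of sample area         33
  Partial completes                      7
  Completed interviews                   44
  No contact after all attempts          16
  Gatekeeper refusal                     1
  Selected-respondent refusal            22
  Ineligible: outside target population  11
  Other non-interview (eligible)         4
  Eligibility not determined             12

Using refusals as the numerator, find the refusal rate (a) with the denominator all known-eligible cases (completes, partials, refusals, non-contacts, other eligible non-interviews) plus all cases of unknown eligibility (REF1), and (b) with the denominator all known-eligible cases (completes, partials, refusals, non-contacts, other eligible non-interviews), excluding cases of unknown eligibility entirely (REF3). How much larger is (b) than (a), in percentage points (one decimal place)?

Refused = 1 + 22 = 23
Screened out, ineligible = 11 + 33 = 44
Top = 23
Denom = 44 + 7 + 23 + 16 + 4 + 12 = 106
REF1 = 23 / 106 = 0.2170
Denom = 44 + 7 + 23 + 16 + 4 = 94
REF3 = 23 / 94 = 0.2447
Difference = 24.47 − 21.70 = 2.77 percentage points

2.8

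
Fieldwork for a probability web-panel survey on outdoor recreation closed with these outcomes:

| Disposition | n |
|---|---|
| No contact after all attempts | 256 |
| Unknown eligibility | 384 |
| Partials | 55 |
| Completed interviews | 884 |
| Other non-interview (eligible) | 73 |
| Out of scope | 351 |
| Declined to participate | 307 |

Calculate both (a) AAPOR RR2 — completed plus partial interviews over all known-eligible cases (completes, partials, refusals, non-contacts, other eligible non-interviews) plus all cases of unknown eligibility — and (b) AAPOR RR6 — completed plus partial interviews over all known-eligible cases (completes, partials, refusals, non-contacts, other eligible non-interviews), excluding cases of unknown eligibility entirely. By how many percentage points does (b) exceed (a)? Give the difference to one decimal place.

11.7

Numerator: 884 + 55 = 939
Denom: 884 + 55 + 307 + 256 + 73 + 384 = 1959
RR2 = 939 / 1959 = 0.4793
Denom: 884 + 55 + 307 + 256 + 73 = 1575
RR6 = 939 / 1575 = 0.5962
Difference = 59.62 − 47.93 = 11.69 percentage points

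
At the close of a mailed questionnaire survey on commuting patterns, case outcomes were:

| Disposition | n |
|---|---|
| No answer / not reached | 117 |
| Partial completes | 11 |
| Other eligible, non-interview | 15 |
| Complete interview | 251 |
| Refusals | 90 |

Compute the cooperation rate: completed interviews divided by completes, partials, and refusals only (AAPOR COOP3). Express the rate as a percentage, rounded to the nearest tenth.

71.3%

Num → 251
Denominator → 251 + 11 + 90 = 352
COOP3 = 251 / 352 = 0.7131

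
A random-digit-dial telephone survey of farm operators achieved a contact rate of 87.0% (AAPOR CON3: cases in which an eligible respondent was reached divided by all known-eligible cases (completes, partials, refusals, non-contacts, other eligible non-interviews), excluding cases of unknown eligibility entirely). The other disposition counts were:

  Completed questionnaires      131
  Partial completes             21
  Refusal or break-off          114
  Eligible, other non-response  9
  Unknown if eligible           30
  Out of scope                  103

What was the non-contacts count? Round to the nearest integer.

Top: 131 + 21 + 114 + 9 = 275
CON3 = 275 / D = 0.870
D = 275 / 0.870 = 316.1
Remaining denominator categories sum to 275
non-contacts = 316.1 − 275 ≈ 41

41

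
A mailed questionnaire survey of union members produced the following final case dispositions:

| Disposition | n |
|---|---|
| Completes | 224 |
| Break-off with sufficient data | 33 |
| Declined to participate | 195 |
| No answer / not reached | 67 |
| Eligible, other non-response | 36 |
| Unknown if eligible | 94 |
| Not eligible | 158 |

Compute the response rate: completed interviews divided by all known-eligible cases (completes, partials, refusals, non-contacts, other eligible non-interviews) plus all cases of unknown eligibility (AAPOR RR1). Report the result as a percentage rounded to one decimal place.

Top: 224
Denom: 224 + 33 + 195 + 67 + 36 + 94 = 649
RR1 = 224 / 649 = 0.3451

34.5%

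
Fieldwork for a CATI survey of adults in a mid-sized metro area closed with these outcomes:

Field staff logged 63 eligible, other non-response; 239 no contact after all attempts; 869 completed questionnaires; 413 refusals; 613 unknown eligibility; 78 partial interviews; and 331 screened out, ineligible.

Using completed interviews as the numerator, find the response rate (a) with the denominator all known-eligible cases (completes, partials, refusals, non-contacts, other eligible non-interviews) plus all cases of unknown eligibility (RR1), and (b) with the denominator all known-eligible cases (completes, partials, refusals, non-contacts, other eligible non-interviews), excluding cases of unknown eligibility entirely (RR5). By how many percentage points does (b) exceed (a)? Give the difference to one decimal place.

Num: 869
Denom: 869 + 78 + 413 + 239 + 63 + 613 = 2275
RR1 = 869 / 2275 = 0.3820
Denom: 869 + 78 + 413 + 239 + 63 = 1662
RR5 = 869 / 1662 = 0.5229
Difference = 52.29 − 38.20 = 14.09 percentage points

14.1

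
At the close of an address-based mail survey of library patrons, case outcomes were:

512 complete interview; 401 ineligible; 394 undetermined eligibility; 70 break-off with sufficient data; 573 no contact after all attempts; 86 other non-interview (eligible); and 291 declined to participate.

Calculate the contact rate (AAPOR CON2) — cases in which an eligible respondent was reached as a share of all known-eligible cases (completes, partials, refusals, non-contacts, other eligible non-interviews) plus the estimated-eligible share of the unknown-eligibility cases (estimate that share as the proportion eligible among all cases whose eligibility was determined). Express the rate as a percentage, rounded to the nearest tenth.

52.0%

Numerator: 512 + 70 + 291 + 86 = 959
Known eligible: 512 + 70 + 291 + 573 + 86 = 1532
e = 1532 / (1532 + 401) = 1532 / 1933 = 0.7926
Eligible share of unknowns: 0.7926 × 394 = 312.28
Denominator: 1532 + 312.28 = 1844.28
CON2 = 959 / 1844.28 = 0.5200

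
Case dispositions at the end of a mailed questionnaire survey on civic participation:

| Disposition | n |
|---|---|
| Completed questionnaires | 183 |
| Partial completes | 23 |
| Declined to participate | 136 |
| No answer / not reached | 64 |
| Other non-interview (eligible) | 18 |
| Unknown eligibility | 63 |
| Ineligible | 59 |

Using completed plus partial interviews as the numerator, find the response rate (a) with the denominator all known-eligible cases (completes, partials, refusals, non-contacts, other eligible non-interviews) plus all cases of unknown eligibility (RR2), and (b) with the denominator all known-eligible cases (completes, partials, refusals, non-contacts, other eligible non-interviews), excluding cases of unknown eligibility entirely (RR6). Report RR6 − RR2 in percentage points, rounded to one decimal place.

Num → 183 + 23 = 206
Denom → 183 + 23 + 136 + 64 + 18 + 63 = 487
RR2 = 206 / 487 = 0.4230
Denom → 183 + 23 + 136 + 64 + 18 = 424
RR6 = 206 / 424 = 0.4858
Difference = 48.58 − 42.30 = 6.28 percentage points

6.3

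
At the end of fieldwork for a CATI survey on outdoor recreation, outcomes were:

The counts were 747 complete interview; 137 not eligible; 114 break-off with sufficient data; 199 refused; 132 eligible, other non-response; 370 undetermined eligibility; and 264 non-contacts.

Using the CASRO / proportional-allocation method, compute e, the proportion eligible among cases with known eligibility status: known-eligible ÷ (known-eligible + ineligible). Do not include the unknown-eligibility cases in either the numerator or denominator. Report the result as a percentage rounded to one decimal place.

91.4%

Determined eligible = 747 + 114 + 199 + 264 + 132 = 1456
e = 1456 / (1456 + 137) = 1456 / 1593 = 0.9140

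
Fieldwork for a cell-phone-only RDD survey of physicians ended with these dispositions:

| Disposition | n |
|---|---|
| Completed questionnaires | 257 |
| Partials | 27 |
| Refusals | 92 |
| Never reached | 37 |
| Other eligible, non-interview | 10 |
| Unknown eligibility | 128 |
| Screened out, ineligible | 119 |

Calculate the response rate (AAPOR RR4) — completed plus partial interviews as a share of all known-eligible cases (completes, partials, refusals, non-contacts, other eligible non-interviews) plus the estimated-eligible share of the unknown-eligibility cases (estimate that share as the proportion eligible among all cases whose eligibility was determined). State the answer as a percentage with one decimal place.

54.3%

Numerator = 257 + 27 = 284
Determined eligible = 257 + 27 + 92 + 37 + 10 = 423
e = 423 / (423 + 119) = 423 / 542 = 0.7804
Estimated eligible among unknowns = 0.7804 × 128 = 99.89
Base = 423 + 99.89 = 522.89
RR4 = 284 / 522.89 = 0.5431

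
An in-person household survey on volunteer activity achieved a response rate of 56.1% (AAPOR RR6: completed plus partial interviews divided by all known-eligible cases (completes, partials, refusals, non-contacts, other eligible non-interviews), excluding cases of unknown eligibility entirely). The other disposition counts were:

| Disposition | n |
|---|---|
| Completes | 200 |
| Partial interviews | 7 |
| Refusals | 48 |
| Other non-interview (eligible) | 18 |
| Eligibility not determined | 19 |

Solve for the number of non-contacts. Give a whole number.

Top: 200 + 7 = 207
RR6 = 207 / D = 0.561
D = 207 / 0.561 = 369.0
Other denominator terms total 273
non-contacts = 369.0 − 273 ≈ 96

96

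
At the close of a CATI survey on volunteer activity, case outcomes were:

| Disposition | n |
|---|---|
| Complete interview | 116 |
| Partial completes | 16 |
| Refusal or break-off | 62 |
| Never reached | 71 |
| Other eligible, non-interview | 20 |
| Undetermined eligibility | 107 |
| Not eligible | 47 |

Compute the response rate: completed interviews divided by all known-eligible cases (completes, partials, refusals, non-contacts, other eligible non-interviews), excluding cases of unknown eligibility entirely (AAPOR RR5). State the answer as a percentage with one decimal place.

40.7%

Top → 116
Denom → 116 + 16 + 62 + 71 + 20 = 285
RR5 = 116 / 285 = 0.4070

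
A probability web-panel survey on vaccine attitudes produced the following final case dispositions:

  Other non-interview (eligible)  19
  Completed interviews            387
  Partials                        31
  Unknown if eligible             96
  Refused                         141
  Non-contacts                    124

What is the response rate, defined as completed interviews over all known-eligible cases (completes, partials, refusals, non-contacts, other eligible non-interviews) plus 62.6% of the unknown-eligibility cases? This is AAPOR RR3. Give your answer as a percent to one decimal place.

50.8%

Numerator: 387
Determined eligible: 387 + 31 + 141 + 124 + 19 = 702
Estimated eligible among unknowns: 0.6260 × 96 = 60.10
Denominator: 702 + 60.10 = 762.10
RR3 = 387 / 762.10 = 0.5078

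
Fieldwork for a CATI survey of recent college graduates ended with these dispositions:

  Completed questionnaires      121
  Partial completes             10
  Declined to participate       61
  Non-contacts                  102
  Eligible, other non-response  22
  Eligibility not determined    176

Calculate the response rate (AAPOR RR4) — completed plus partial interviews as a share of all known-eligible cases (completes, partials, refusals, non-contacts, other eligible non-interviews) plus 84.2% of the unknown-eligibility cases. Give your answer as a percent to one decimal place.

28.2%

Top = 121 + 10 = 131
Determined eligible = 121 + 10 + 61 + 102 + 22 = 316
e × U = 0.8420 × 176 = 148.19
Denominator = 316 + 148.19 = 464.19
RR4 = 131 / 464.19 = 0.2822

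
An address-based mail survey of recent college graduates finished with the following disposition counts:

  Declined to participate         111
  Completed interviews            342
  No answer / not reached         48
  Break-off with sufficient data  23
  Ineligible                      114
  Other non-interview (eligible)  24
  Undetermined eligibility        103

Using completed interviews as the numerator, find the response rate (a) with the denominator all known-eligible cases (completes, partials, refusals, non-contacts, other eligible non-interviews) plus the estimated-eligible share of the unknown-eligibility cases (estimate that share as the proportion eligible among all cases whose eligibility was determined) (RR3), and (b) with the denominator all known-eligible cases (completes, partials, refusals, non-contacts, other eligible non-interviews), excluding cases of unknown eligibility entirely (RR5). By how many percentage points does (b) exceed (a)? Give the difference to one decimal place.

8.4

Top: 342
Eligible (known): 342 + 23 + 111 + 48 + 24 = 548
e = 548 / (548 + 114) = 548 / 662 = 0.8278
e × U: 0.8278 × 103 = 85.26
Base: 548 + 85.26 = 633.26
RR3 = 342 / 633.26 = 0.5401
Base: 342 + 23 + 111 + 48 + 24 = 548
RR5 = 342 / 548 = 0.6241
Difference = 62.41 − 54.01 = 8.40 percentage points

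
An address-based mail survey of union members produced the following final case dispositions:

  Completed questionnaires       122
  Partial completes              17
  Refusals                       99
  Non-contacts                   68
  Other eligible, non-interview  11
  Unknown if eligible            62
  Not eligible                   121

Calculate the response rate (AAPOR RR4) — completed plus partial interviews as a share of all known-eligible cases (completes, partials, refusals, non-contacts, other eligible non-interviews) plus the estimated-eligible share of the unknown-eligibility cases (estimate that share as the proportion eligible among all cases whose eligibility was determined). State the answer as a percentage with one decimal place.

Num = 122 + 17 = 139
Known eligible = 122 + 17 + 99 + 68 + 11 = 317
e = 317 / (317 + 121) = 317 / 438 = 0.7237
Eligible share of unknowns = 0.7237 × 62 = 44.87
Denom = 317 + 44.87 = 361.87
RR4 = 139 / 361.87 = 0.3841

38.4%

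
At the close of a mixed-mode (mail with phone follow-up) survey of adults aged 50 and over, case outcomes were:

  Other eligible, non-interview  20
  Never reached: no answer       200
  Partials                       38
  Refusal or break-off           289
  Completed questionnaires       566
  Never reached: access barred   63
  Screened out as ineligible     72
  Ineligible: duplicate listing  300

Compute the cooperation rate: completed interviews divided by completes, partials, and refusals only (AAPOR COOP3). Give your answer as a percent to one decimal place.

Never reached = 200 + 63 = 263
Screened out, ineligible = 72 + 300 = 372
Numerator = 566
Base = 566 + 38 + 289 = 893
COOP3 = 566 / 893 = 0.6338

63.4%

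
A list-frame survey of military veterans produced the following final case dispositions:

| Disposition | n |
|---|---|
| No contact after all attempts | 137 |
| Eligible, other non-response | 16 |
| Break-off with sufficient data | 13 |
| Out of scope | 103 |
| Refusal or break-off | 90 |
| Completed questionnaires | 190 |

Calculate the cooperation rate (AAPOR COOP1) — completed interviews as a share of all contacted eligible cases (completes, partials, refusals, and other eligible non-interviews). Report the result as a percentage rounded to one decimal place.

61.5%

Num → 190
Denom → 190 + 13 + 90 + 16 = 309
COOP1 = 190 / 309 = 0.6149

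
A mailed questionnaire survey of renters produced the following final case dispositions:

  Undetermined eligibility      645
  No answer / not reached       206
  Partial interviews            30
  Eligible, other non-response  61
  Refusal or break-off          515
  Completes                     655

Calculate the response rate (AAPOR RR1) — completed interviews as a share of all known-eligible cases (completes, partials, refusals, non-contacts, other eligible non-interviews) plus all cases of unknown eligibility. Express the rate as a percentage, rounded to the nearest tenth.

31.0%

Num: 655
Denominator: 655 + 30 + 515 + 206 + 61 + 645 = 2112
RR1 = 655 / 2112 = 0.3101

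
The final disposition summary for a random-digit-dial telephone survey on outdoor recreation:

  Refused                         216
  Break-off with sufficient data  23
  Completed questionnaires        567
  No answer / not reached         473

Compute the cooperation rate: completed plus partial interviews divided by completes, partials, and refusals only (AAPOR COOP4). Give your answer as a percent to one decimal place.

Numerator → 567 + 23 = 590
Base → 567 + 23 + 216 = 806
COOP4 = 590 / 806 = 0.7320

73.2%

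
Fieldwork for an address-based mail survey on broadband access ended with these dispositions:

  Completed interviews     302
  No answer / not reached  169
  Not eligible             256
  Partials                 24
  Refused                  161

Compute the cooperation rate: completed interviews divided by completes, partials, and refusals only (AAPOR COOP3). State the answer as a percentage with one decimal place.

62.0%

Num → 302
Base → 302 + 24 + 161 = 487
COOP3 = 302 / 487 = 0.6201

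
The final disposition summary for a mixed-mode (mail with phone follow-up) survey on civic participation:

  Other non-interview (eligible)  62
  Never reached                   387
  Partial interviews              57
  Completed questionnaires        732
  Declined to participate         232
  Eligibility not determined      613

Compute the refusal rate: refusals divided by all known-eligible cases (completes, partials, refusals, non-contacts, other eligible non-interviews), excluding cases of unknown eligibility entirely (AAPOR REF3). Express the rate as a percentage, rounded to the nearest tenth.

Num: 232
Denom: 732 + 57 + 232 + 387 + 62 = 1470
REF3 = 232 / 1470 = 0.1578

15.8%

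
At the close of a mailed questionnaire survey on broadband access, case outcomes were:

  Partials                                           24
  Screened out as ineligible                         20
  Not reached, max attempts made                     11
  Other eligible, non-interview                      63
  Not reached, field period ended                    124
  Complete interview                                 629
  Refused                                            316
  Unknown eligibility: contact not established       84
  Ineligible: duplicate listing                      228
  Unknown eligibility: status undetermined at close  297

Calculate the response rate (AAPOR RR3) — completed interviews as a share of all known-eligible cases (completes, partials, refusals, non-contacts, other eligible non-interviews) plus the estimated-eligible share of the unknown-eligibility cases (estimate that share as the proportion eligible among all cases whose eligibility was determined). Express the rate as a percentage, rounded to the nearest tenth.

Never reached = 124 + 11 = 135
Unknown eligibility = 84 + 297 = 381
Out of scope = 20 + 228 = 248
Num → 629
Known eligible → 629 + 24 + 316 + 135 + 63 = 1167
e = 1167 / (1167 + 248) = 1167 / 1415 = 0.8247
Estimated eligible among unknowns → 0.8247 × 381 = 314.21
Base → 1167 + 314.21 = 1481.21
RR3 = 629 / 1481.21 = 0.4247

42.5%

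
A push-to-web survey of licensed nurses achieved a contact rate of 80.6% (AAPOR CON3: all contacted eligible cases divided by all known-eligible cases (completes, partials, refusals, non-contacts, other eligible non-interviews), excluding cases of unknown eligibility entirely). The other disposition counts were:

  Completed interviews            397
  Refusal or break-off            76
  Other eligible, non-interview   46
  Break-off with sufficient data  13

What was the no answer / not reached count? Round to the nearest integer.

128

Numerator = 397 + 13 + 76 + 46 = 532
CON3 = 532 / D = 0.806
D = 532 / 0.806 = 660.0
Remaining denominator categories sum to 532
no answer / not reached = 660.0 − 532 ≈ 128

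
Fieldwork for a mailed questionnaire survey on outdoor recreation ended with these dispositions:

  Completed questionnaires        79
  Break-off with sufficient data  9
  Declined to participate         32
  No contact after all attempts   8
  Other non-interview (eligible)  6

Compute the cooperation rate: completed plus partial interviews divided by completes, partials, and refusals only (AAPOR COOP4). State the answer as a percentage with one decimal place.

73.3%

Numerator: 79 + 9 = 88
Denom: 79 + 9 + 32 = 120
COOP4 = 88 / 120 = 0.7333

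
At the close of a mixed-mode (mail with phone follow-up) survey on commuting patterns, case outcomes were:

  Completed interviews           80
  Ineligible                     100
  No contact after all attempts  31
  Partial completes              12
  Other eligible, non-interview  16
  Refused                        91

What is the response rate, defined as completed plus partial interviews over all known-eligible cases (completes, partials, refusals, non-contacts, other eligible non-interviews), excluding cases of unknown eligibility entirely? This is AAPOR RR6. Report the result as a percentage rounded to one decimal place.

Numerator = 80 + 12 = 92
Base = 80 + 12 + 91 + 31 + 16 = 230
RR6 = 92 / 230 = 0.4000

40.0%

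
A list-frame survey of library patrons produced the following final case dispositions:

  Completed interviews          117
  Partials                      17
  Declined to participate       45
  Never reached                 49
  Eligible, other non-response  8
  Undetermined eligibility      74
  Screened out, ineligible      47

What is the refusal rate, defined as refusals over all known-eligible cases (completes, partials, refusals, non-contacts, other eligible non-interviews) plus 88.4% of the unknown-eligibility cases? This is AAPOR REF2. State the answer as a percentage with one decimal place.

14.9%

Numerator → 45
Eligible (known) → 117 + 17 + 45 + 49 + 8 = 236
e × U → 0.8840 × 74 = 65.42
Base → 236 + 65.42 = 301.42
REF2 = 45 / 301.42 = 0.1493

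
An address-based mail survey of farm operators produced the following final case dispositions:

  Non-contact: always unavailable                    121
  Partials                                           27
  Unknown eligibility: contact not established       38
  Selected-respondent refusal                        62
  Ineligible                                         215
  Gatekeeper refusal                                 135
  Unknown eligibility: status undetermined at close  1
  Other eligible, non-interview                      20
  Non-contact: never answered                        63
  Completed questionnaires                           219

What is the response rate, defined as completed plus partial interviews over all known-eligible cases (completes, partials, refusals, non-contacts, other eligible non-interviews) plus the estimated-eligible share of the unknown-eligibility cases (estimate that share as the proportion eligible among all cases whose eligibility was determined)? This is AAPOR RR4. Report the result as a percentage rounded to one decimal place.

Refusals = 135 + 62 = 197
No answer / not reached = 63 + 121 = 184
Eligibility not determined = 38 + 1 = 39
Num = 219 + 27 = 246
Eligible (known) = 219 + 27 + 197 + 184 + 20 = 647
e = 647 / (647 + 215) = 647 / 862 = 0.7506
e × U = 0.7506 × 39 = 29.27
Denominator = 647 + 29.27 = 676.27
RR4 = 246 / 676.27 = 0.3638

36.4%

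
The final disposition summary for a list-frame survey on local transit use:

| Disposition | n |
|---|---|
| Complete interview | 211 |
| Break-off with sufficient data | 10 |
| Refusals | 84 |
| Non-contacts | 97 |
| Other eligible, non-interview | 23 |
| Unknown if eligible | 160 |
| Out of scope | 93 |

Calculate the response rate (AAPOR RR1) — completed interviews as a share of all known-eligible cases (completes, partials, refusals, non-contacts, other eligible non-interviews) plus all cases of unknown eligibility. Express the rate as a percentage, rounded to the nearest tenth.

36.1%

Top: 211
Denom: 211 + 10 + 84 + 97 + 23 + 160 = 585
RR1 = 211 / 585 = 0.3607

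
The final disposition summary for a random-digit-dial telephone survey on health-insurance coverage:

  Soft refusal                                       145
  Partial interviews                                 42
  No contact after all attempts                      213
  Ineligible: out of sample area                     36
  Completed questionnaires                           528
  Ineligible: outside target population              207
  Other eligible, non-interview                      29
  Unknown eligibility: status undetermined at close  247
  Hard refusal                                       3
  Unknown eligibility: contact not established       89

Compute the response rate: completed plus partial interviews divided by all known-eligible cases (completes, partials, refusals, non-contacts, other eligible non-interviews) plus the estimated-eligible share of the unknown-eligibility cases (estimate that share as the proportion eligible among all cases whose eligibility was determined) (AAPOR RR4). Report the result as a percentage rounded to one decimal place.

46.4%

Refusals = 3 + 145 = 148
Eligibility not determined = 89 + 247 = 336
Out of scope = 207 + 36 = 243
Top: 528 + 42 = 570
Eligible (known): 528 + 42 + 148 + 213 + 29 = 960
e = 960 / (960 + 243) = 960 / 1203 = 0.7980
e × U: 0.7980 × 336 = 268.13
Denominator: 960 + 268.13 = 1228.13
RR4 = 570 / 1228.13 = 0.4641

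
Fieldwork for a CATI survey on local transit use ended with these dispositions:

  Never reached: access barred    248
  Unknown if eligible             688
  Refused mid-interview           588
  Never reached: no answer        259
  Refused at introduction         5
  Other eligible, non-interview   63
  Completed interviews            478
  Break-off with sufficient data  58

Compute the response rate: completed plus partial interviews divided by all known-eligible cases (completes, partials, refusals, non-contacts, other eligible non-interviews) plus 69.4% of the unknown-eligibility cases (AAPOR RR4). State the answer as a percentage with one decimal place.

24.6%

Refused = 5 + 588 = 593
Non-contacts = 259 + 248 = 507
Numerator → 478 + 58 = 536
Determined eligible → 478 + 58 + 593 + 507 + 63 = 1699
Eligible share of unknowns → 0.6940 × 688 = 477.47
Denominator → 1699 + 477.47 = 2176.47
RR4 = 536 / 2176.47 = 0.2463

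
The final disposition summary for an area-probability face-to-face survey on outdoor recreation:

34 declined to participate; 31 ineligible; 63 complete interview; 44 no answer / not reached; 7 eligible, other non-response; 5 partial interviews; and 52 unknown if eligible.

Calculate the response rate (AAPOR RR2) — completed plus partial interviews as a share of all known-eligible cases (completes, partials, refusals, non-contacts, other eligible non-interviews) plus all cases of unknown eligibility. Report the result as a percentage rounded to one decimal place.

33.2%

Num = 63 + 5 = 68
Denom = 63 + 5 + 34 + 44 + 7 + 52 = 205
RR2 = 68 / 205 = 0.3317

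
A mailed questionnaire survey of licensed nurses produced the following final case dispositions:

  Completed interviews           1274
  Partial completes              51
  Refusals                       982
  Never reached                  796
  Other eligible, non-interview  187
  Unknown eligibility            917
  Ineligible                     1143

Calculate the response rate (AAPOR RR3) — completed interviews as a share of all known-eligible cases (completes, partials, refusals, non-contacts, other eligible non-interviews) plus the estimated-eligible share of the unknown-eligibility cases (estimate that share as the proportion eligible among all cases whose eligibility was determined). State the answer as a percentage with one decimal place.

32.1%

Top = 1274
Known eligible = 1274 + 51 + 982 + 796 + 187 = 3290
e = 3290 / (3290 + 1143) = 3290 / 4433 = 0.7422
Estimated eligible among unknowns = 0.7422 × 917 = 680.60
Denominator = 3290 + 680.60 = 3970.60
RR3 = 1274 / 3970.60 = 0.3209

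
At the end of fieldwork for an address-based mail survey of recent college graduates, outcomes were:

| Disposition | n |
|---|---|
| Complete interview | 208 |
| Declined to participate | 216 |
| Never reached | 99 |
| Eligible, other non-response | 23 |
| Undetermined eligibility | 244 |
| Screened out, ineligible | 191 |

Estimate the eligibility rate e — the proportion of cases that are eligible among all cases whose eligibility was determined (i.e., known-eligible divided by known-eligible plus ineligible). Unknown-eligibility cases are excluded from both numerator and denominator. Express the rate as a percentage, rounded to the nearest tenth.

74.1%

Known eligible = 208 + 216 + 99 + 23 = 546
e = 546 / (546 + 191) = 546 / 737 = 0.7408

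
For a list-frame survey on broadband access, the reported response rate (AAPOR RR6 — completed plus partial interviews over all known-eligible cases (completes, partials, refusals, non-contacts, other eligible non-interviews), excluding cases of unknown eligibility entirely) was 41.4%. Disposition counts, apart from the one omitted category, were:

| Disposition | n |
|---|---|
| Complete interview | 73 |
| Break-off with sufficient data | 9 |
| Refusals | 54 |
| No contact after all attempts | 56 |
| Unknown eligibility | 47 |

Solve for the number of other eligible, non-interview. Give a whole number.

Top: 73 + 9 = 82
RR6 = 82 / D = 0.414
D = 82 / 0.414 = 198.1
Rest of base = 192
other eligible, non-interview = 198.1 − 192 ≈ 6

6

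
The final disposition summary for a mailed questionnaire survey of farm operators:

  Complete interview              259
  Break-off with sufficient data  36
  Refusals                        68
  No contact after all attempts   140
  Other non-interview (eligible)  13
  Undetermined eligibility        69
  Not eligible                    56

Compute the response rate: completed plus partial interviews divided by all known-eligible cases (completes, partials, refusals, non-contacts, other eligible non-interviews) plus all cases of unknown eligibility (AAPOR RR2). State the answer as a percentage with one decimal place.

Num = 259 + 36 = 295
Denominator = 259 + 36 + 68 + 140 + 13 + 69 = 585
RR2 = 295 / 585 = 0.5043

50.4%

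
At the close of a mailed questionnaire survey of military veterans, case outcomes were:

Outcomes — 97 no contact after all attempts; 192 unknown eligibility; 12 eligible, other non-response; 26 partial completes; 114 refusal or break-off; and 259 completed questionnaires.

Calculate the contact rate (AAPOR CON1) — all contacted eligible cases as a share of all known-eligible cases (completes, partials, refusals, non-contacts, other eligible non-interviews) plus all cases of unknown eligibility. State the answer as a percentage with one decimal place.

Numerator: 259 + 26 + 114 + 12 = 411
Denominator: 259 + 26 + 114 + 97 + 12 + 192 = 700
CON1 = 411 / 700 = 0.5871

58.7%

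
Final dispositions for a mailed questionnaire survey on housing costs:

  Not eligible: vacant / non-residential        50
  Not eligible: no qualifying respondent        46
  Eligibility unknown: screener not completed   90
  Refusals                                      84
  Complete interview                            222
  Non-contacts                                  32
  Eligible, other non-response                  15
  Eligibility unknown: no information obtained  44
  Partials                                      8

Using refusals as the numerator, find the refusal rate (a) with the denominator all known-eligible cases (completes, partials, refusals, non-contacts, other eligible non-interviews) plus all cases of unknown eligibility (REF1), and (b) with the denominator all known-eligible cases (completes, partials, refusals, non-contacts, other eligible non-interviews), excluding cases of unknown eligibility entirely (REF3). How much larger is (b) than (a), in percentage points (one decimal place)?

6.3

Undetermined eligibility = 90 + 44 = 134
Ineligible = 46 + 50 = 96
Top → 84
Base → 222 + 8 + 84 + 32 + 15 + 134 = 495
REF1 = 84 / 495 = 0.1697
Base → 222 + 8 + 84 + 32 + 15 = 361
REF3 = 84 / 361 = 0.2327
Difference = 23.27 − 16.97 = 6.30 percentage points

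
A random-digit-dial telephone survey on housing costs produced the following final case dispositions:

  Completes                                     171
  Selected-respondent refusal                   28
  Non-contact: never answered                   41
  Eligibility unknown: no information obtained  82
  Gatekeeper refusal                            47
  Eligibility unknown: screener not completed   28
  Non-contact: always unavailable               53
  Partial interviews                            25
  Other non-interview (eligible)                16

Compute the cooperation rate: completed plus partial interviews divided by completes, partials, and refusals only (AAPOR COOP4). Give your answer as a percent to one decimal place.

Refusal or break-off = 47 + 28 = 75
No contact after all attempts = 41 + 53 = 94
Eligibility not determined = 28 + 82 = 110
Numerator: 171 + 25 = 196
Denom: 171 + 25 + 75 = 271
COOP4 = 196 / 271 = 0.7232

72.3%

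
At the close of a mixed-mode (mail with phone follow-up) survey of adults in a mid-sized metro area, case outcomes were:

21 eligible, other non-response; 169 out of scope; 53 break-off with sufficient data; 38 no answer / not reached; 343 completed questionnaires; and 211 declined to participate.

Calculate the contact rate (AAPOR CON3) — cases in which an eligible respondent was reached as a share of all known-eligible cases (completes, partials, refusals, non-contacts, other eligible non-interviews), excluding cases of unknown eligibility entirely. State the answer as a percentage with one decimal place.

94.3%

Numerator: 343 + 53 + 211 + 21 = 628
Denom: 343 + 53 + 211 + 38 + 21 = 666
CON3 = 628 / 666 = 0.9429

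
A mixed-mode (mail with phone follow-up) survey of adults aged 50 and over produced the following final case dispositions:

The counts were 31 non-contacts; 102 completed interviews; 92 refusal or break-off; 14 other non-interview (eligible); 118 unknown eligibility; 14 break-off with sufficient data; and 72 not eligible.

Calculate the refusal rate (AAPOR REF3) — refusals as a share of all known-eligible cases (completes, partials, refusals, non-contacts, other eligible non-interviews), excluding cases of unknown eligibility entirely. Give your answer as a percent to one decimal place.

36.4%

Top = 92
Denominator = 102 + 14 + 92 + 31 + 14 = 253
REF3 = 92 / 253 = 0.3636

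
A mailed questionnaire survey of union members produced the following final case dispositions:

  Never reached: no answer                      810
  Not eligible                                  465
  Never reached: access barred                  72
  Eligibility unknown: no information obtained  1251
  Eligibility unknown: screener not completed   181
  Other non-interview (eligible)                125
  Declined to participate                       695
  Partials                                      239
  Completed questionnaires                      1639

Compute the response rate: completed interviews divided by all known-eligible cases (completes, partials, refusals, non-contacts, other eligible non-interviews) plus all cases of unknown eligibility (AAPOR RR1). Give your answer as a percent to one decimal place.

Non-contacts = 810 + 72 = 882
Unknown if eligible = 181 + 1251 = 1432
Numerator: 1639
Denominator: 1639 + 239 + 695 + 882 + 125 + 1432 = 5012
RR1 = 1639 / 5012 = 0.3270

32.7%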